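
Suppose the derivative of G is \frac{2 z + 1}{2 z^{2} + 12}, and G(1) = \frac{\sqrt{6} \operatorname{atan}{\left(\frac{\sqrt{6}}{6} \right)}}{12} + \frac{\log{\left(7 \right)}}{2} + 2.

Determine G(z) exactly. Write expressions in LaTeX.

G(z) = \frac{6 \log{\left(z^{2} + 6 \right)} + \sqrt{6} \operatorname{atan}{\left(\frac{\sqrt{6} z}{6} \right)} + 24}{12}

Any candidate G(z) must reproduce the stated G'(z) exactly.
A general antiderivative is \frac{\log{\left(z^{2} + 6 \right)}}{2} + \frac{\sqrt{6} \operatorname{atan}{\left(\frac{\sqrt{6} z}{6} \right)}}{12} + C.
The condition gives C = \frac{\sqrt{6} \operatorname{atan}{\left(\frac{\sqrt{6}}{6} \right)}}{12} + \frac{\log{\left(7 \right)}}{2} + 2 - (\frac{\sqrt{6} \operatorname{atan}{\left(\frac{\sqrt{6}}{6} \right)}}{12} + \frac{\log{\left(7 \right)}}{2}) = 2.
So G(z) = \frac{6 \log{\left(z^{2} + 6 \right)} + \sqrt{6} \operatorname{atan}{\left(\frac{\sqrt{6} z}{6} \right)} + 24}{12}.
Check: d/dz[\frac{6 \log{\left(z^{2} + 6 \right)} + \sqrt{6} \operatorname{atan}{\left(\frac{\sqrt{6} z}{6} \right)} + 24}{12}] = \frac{2 z + 1}{2 z^{2} + 12} = G'(z).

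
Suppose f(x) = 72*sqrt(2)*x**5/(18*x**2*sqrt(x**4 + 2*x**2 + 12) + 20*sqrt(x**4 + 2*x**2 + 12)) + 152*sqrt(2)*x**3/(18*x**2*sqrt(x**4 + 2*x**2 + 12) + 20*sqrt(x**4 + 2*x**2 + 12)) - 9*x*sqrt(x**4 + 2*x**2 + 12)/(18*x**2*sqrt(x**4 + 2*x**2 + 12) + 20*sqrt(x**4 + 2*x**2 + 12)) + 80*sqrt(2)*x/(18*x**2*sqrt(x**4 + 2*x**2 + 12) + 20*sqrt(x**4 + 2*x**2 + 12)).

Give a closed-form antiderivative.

The integrand splits into summands that can be handled one at a time.
Check: d/dx[4*sqrt(x**4/2 + x**2 + 6) - log(3*x**2/2 + 5/3)/4] = (72*sqrt(2)*x**5 + 152*sqrt(2)*x**3 - 9*x*sqrt(x**4 + 2*x**2 + 12) + 80*sqrt(2)*x)/(18*x**2*sqrt(x**4 + 2*x**2 + 12) + 20*sqrt(x**4 + 2*x**2 + 12)), which equals f(x).

An antiderivative is F(x) = 4*sqrt(x**4/2 + x**2 + 6) - log(3*x**2/2 + 5/3)/4.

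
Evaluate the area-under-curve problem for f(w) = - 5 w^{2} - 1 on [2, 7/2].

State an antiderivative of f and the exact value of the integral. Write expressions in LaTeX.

Recover f(w) by differentiating a candidate F(w); any mismatch rules it out.
F(w) = - \frac{w \left(5 w^{2} + 3\right)}{3} is an antiderivative of f.
Check: d/dw[- \frac{w \left(5 w^{2} + 3\right)}{3}] = - 5 w^{2} - 1 = f(w).
F(7/2) = - \frac{1799}{24}; F(2) = - \frac{46}{3}.
Integral = F(7/2) - F(2) = - \frac{477}{8}.

Antiderivative: F(w) = - \frac{w \left(5 w^{2} + 3\right)}{3}; value = - \frac{477}{8}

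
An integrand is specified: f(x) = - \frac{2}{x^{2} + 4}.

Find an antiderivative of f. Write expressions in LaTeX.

An antiderivative is F(x) = - \operatorname{atan}{\left(\frac{x}{2} \right)}.

A candidate is checked by its d/dx: the result must match f(x).
Check: d/dx[- \operatorname{atan}{\left(\frac{x}{2} \right)}] = - \frac{2}{x^{2} + 4} = f(x).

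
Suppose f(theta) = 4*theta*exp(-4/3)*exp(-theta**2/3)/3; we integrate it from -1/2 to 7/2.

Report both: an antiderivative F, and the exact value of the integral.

Antiderivative: F(theta) = -2*exp(-theta**2/3 - 4/3); value = -2*exp(-65/12) + 2*exp(-17/12)

The substitution u = -theta**2/3 - 4/3 works: f is exactly (dF/du)*(du/dtheta) for that inner function.
F(theta) = -2*exp(-theta**2/3 - 4/3) is an antiderivative of f.
Check: d/dtheta[-2*exp(-theta**2/3 - 4/3)] = 4*theta*exp(-4/3)*exp(-theta**2/3)/3 = f(theta).
F(7/2) = -2*exp(-65/12); F(-1/2) = -2*exp(-17/12).
Integral = F(7/2) - F(-1/2) = -2*exp(-65/12) + 2*exp(-17/12).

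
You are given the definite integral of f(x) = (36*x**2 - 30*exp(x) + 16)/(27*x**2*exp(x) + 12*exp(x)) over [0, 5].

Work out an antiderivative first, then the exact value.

Antiderivative: F(x) = -5*atan(3*x/2)/3 - 4*exp(-x)/3; value = -5*atan(15/2)/3 - 4*exp(-5)/3 + 4/3

Since d/dx undoes antidifferentiation here, F'(x) = f(x) is required of F(x).
F(x) = -5*atan(3*x/2)/3 - 4*exp(-x)/3 is an antiderivative of f.
Check: d/dx[-5*atan(3*x/2)/3 - 4*exp(-x)/3] = (36*x**2 - 30*exp(x) + 16)/(27*x**2*exp(x) + 12*exp(x)) = f(x).
F(5) = -5*atan(15/2)/3 - 4*exp(-5)/3; F(0) = -4/3.
Integral = F(5) - F(0) = -5*atan(15/2)/3 - 4*exp(-5)/3 + 4/3.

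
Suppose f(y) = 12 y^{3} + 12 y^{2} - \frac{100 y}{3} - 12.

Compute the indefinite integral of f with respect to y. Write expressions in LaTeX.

F(y) = \frac{\left(3 y^{2} + 2 y - 9\right)^{2}}{3} + C

The substitution u = y^{2} + \frac{2 y}{3} - 3 works: f is exactly (dF/du)*(du/dy) for that inner function.
Check: d/dy[\frac{\left(3 y^{2} + 2 y - 9\right)^{2}}{3}] = 12 y^{3} + 12 y^{2} - \frac{100 y}{3} - 12 = f(y).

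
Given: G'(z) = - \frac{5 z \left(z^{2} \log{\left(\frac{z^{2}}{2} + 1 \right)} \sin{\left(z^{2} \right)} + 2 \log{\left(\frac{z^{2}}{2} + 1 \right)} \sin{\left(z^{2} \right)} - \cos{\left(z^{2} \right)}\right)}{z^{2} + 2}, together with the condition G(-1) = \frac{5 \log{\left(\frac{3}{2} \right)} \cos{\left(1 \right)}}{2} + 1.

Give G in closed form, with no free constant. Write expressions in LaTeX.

G(z) = \frac{5 \log{\left(\frac{z^{2}}{2} + 1 \right)} \cos{\left(z^{2} \right)}}{2} + 1

Recognize the product-rule pattern: G'(z) = u'v + uv' with u = \frac{5 \cos{\left(z^{2} \right)}}{2}, v = \log{\left(\frac{z^{2}}{2} + 1 \right)}, so integration by parts undoes it.
A general antiderivative is \frac{5 \log{\left(\frac{z^{2}}{2} + 1 \right)} \cos{\left(z^{2} \right)}}{2} + C.
The condition gives C = \frac{5 \log{\left(\frac{3}{2} \right)} \cos{\left(1 \right)}}{2} + 1 - (\frac{5 \log{\left(\frac{3}{2} \right)} \cos{\left(1 \right)}}{2}) = 1.
So G(z) = \frac{5 \log{\left(\frac{z^{2}}{2} + 1 \right)} \cos{\left(z^{2} \right)}}{2} + 1.
Check: d/dz[\frac{5 \log{\left(\frac{z^{2}}{2} + 1 \right)} \cos{\left(z^{2} \right)}}{2} + 1] = \frac{- 5 z^{3} \log{\left(\frac{z^{2}}{2} + 1 \right)} \sin{\left(z^{2} \right)} - 10 z \log{\left(\frac{z^{2}}{2} + 1 \right)} \sin{\left(z^{2} \right)} + 5 z \cos{\left(z^{2} \right)}}{z^{2} + 2}, which equals G'(z).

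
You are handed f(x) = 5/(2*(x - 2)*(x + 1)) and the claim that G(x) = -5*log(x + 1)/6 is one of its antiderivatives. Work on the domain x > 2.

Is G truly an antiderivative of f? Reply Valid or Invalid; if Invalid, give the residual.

Invalid: d/dx[G] - f = -5/(6*x - 12), which is not 0.

d/dx[G] = -5/(6*x + 6)
d/dx[G] - f(x) = -5/(6*x - 12) != 0.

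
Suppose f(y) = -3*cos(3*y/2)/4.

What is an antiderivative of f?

Recover f(y) by differentiating a candidate F(y); any mismatch rules it out.
Check: d/dy[-sin(3*y/2)/2] = -3*cos(3*y/2)/4 = f(y).

An antiderivative is F(y) = -sin(3*y/2)/2.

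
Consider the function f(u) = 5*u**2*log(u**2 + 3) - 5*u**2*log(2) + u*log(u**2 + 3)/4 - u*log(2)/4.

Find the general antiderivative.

F(u) = (120*u**3*log(u**2/2 + 3/2) - 80*u**3 + 9*u**2*log(u**2/2 + 3/2) - 9*u**2 + 720*u + 27*log(u**2 + 3) - 720*sqrt(3)*atan(sqrt(3)*u/3))/72 + C

Integrate term by term and add the pieces.
Check: d/du[(120*u**3*log(u**2/2 + 3/2) - 80*u**3 + 9*u**2*log(u**2/2 + 3/2) - 9*u**2 + 720*u + 27*log(u**2 + 3) - 720*sqrt(3)*atan(sqrt(3)*u/3))/72] = 5*u**2*log(u**2 + 3) - 5*u**2*log(2) + u*log(u**2 + 3)/4 - u*log(2)/4 = f(u).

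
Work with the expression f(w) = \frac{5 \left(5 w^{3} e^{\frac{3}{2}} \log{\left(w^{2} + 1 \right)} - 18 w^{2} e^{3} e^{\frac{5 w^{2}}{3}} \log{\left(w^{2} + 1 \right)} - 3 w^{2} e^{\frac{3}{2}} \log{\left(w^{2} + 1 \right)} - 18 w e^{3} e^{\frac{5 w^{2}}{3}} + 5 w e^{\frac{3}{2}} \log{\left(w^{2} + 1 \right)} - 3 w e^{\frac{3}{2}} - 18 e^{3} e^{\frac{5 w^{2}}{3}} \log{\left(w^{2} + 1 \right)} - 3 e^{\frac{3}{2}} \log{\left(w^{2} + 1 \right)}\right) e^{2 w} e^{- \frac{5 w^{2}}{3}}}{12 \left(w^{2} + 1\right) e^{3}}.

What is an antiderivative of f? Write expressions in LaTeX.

Recognize the product-rule pattern: f = u'v + uv' with u = - \frac{15 e^{2 w}}{4} - \frac{5 e^{- \frac{5 w^{2}}{3} + 2 w - \frac{3}{2}}}{8}, v = \log{\left(w^{2} + 1 \right)}, so integration by parts undoes it.
Check: d/dw[- \frac{5 \left(6 + \frac{e^{- \frac{5 w^{2}}{3}}}{e^{\frac{3}{2}}}\right) e^{2 w} \log{\left(w^{2} + 1 \right)}}{8}] = \frac{25 w^{3} e^{\frac{3}{2}} e^{2 w} \log{\left(w^{2} + 1 \right)} - 90 w^{2} e^{3} e^{2 w} e^{\frac{5 w^{2}}{3}} \log{\left(w^{2} + 1 \right)} - 15 w^{2} e^{\frac{3}{2}} e^{2 w} \log{\left(w^{2} + 1 \right)} - 90 w e^{3} e^{2 w} e^{\frac{5 w^{2}}{3}} + 25 w e^{\frac{3}{2}} e^{2 w} \log{\left(w^{2} + 1 \right)} - 15 w e^{\frac{3}{2}} e^{2 w} - 90 e^{3} e^{2 w} e^{\frac{5 w^{2}}{3}} \log{\left(w^{2} + 1 \right)} - 15 e^{\frac{3}{2}} e^{2 w} \log{\left(w^{2} + 1 \right)}}{12 w^{2} e^{3} e^{\frac{5 w^{2}}{3}} + 12 e^{3} e^{\frac{5 w^{2}}{3}}}, which equals f(w).

An antiderivative is F(w) = - \frac{5 \left(6 + \frac{e^{- \frac{5 w^{2}}{3}}}{e^{\frac{3}{2}}}\right) e^{2 w} \log{\left(w^{2} + 1 \right)}}{8}.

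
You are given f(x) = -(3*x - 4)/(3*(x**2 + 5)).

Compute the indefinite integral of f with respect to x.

F(x) = -log(x**2 + 5)/2 + 4*sqrt(5)*atan(sqrt(5)*x/5)/15 + C

Any candidate F(x) must reproduce f(x) exactly when differentiated.
Check: d/dx[-log(x**2 + 5)/2 + 4*sqrt(5)*atan(sqrt(5)*x/5)/15] = (4 - 3*x)/(3*x**2 + 15), which equals f(x).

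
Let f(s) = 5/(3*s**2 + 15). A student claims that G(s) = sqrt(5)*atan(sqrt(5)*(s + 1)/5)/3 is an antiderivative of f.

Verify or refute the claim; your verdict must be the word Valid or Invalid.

Invalid: d/ds[G] - f = (-10*s - 5)/(3*s**4 + 6*s**3 + 33*s**2 + 30*s + 90), which is not 0.

d/ds[G] = 5/(3*s**2 + 6*s + 18)
d/ds[G] - f(s) = (-10*s - 5)/(3*s**4 + 6*s**3 + 33*s**2 + 30*s + 90) != 0.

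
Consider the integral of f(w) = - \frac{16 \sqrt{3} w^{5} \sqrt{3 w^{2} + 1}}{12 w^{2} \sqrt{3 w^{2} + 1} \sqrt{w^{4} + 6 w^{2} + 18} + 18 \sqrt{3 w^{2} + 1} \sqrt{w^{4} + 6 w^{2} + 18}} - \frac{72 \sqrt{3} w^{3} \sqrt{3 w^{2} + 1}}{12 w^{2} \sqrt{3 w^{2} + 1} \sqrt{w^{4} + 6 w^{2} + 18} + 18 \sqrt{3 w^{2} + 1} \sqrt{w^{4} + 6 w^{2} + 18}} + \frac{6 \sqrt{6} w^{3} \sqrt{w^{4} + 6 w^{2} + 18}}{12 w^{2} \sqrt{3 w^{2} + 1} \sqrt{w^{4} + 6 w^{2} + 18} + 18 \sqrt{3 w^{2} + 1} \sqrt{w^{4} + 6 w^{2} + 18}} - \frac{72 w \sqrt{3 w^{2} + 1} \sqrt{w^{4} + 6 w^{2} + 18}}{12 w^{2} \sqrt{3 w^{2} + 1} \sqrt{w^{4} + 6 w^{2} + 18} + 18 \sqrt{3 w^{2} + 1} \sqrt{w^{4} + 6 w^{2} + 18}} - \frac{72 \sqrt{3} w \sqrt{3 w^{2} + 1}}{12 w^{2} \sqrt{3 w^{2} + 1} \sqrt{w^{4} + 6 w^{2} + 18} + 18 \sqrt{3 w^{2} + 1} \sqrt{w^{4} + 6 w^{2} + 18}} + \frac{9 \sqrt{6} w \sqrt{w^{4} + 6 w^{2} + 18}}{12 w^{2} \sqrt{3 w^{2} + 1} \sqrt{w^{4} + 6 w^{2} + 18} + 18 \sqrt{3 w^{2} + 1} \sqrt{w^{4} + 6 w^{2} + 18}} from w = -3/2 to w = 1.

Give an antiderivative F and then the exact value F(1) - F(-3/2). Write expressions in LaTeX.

Antiderivative: F(w) = \frac{\sqrt{2 w^{2} + \frac{2}{3}}}{2} - 2 \sqrt{\frac{w^{4}}{3} + 2 w^{2} + 6} - 3 \log{\left(2 w^{2} + 3 \right)}; value = - \frac{10 \sqrt{3}}{3} - 3 \log{\left(5 \right)} - \frac{\sqrt{186}}{12} + \frac{\sqrt{6}}{3} + 3 \log{\left(\frac{15}{2} \right)} + \frac{\sqrt{195}}{2}

The integrand splits into summands that can be handled one at a time.
F(w) = \frac{\sqrt{2 w^{2} + \frac{2}{3}}}{2} - 2 \sqrt{\frac{w^{4}}{3} + 2 w^{2} + 6} - 3 \log{\left(2 w^{2} + 3 \right)} is an antiderivative of f.
Check: d/dw[\frac{\sqrt{2 w^{2} + \frac{2}{3}}}{2} - 2 \sqrt{\frac{w^{4}}{3} + 2 w^{2} + 6} - 3 \log{\left(2 w^{2} + 3 \right)}] = \frac{- 16 \sqrt{3} w^{5} \sqrt{3 w^{2} + 1} - 72 \sqrt{3} w^{3} \sqrt{3 w^{2} + 1} + 6 \sqrt{6} w^{3} \sqrt{w^{4} + 6 w^{2} + 18} - 72 w \sqrt{3 w^{2} + 1} \sqrt{w^{4} + 6 w^{2} + 18} - 72 \sqrt{3} w \sqrt{3 w^{2} + 1} + 9 \sqrt{6} w \sqrt{w^{4} + 6 w^{2} + 18}}{12 w^{2} \sqrt{3 w^{2} + 1} \sqrt{w^{4} + 6 w^{2} + 18} + 18 \sqrt{3 w^{2} + 1} \sqrt{w^{4} + 6 w^{2} + 18}}, which equals f(w).
F(1) = - \frac{10 \sqrt{3}}{3} - 3 \log{\left(5 \right)} + \frac{\sqrt{6}}{3}; F(-3/2) = - \frac{\sqrt{195}}{2} - 3 \log{\left(\frac{15}{2} \right)} + \frac{\sqrt{186}}{12}.
Integral = F(1) - F(-3/2) = - \frac{10 \sqrt{3}}{3} - 3 \log{\left(5 \right)} - \frac{\sqrt{186}}{12} + \frac{\sqrt{6}}{3} + 3 \log{\left(\frac{15}{2} \right)} + \frac{\sqrt{195}}{2}.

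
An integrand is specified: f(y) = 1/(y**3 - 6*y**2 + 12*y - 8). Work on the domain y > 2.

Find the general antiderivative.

F(y) = -2/(4*y**2 - 16*y + 16) + C

Whatever form F(y) takes, F'(y) = f(y) is non-negotiable.
Check: d/dy[-2/(4*y**2 - 16*y + 16)] = 1/(y**3 - 6*y**2 + 12*y - 8) = f(y).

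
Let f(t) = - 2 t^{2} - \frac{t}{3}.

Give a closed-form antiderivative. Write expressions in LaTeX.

An antiderivative is F(t) = - \frac{t^{2} \left(4 t + 1\right)}{6}.

Integrate term by term and add the pieces.
Check: d/dt[- \frac{t^{2} \left(4 t + 1\right)}{6}] = - 2 t^{2} - \frac{t}{3} = f(t).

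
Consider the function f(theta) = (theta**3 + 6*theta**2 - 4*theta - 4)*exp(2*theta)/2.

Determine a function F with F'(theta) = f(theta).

An antiderivative is F(theta) = theta**3*exp(2*theta)/4 + 9*theta**2*exp(2*theta)/8 - 17*theta*exp(2*theta)/8 + exp(2*theta)/16.

f has the shape u'v + uv' for u = theta**3/4 + 9*theta**2/8 - 17*theta/8 + 1/16 and v = exp(2*theta) — it is the derivative of the product u*v.
Check: d/dtheta[theta**3*exp(2*theta)/4 + 9*theta**2*exp(2*theta)/8 - 17*theta*exp(2*theta)/8 + exp(2*theta)/16] = theta**3*exp(2*theta)/2 + 3*theta**2*exp(2*theta) - 2*theta*exp(2*theta) - 2*exp(2*theta), which equals f(theta).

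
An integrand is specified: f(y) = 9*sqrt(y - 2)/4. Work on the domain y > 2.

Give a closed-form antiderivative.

A candidate is checked by its d/dy: the result must match f(y).
Check: d/dy[3*(y - 2)**(3/2)/2] = 9*sqrt(y - 2)/4 = f(y).

An antiderivative is F(y) = 3*(y - 2)**(3/2)/2.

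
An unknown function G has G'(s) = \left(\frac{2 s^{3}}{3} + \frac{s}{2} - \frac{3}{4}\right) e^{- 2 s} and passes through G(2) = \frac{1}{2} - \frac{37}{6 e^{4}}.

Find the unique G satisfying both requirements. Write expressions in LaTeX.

Recognize the product-rule pattern: G'(s) = u'v + uv' with u = - \frac{s^{3}}{3} - \frac{s^{2}}{2} - \frac{3 s}{4}, v = e^{- 2 s}, so integration by parts undoes it.
A general antiderivative is \frac{\left(- 4 s^{3} - 6 s^{2} - 9 s\right) e^{- 2 s}}{12} + C.
The condition gives C = \frac{1}{2} - \frac{37}{6 e^{4}} - (- \frac{37}{6 e^{4}}) = \frac{1}{2}.
So G(s) = \frac{\left(- 4 s^{3} - 6 s^{2} - 9 s\right) e^{- 2 s}}{12} + \frac{1}{2}.
Check: d/ds[\frac{\left(- 4 s^{3} - 6 s^{2} - 9 s\right) e^{- 2 s}}{12} + \frac{1}{2}] = \frac{\left(8 s^{3} + 6 s - 9\right) e^{- 2 s}}{12}, which equals G'(s).

G(s) = \frac{\left(- 4 s^{3} - 6 s^{2} - 9 s\right) e^{- 2 s}}{12} + \frac{1}{2}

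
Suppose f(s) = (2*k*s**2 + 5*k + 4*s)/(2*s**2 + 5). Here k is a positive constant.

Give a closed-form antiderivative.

Any candidate F(s) must reproduce f(s) exactly when differentiated.
Check: d/ds[k*s + log(s**2 + 5/2)] = (2*k*s**2 + 5*k + 4*s)/(2*s**2 + 5) = f(s).

An antiderivative is F(s) = k*s + log(s**2 + 5/2).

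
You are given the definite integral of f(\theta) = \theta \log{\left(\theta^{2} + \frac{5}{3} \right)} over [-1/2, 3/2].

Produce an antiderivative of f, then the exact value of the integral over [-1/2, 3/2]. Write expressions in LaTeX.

An antiderivative F(\theta) passes only if d/d\theta[F] lands on f(\theta) exactly.
F(\theta) = \frac{\theta^{2} \log{\left(\theta^{2} + \frac{5}{3} \right)}}{2} - \frac{\theta^{2}}{2} + \frac{5 \log{\left(3 \theta^{2} + 5 \right)}}{6} is an antiderivative of f.
Check: d/d\theta[\frac{\theta^{2} \log{\left(\theta^{2} + \frac{5}{3} \right)}}{2} - \frac{\theta^{2}}{2} + \frac{5 \log{\left(3 \theta^{2} + 5 \right)}}{6}] = \theta \log{\left(\theta^{2} + \frac{5}{3} \right)} = f(\theta).
F(3/2) = - \frac{9}{8} + \frac{9 \log{\left(\frac{47}{12} \right)}}{8} + \frac{5 \log{\left(\frac{47}{4} \right)}}{6}; F(-1/2) = - \frac{1}{8} + \frac{\log{\left(\frac{23}{12} \right)}}{8} + \frac{5 \log{\left(\frac{23}{4} \right)}}{6}.
Integral = F(3/2) - F(-1/2) = - \frac{5 \log{\left(\frac{23}{4} \right)}}{6} - 1 - \frac{\log{\left(\frac{23}{12} \right)}}{8} + \frac{9 \log{\left(\frac{47}{12} \right)}}{8} + \frac{5 \log{\left(\frac{47}{4} \right)}}{6}.

Antiderivative: F(\theta) = \frac{\theta^{2} \log{\left(\theta^{2} + \frac{5}{3} \right)}}{2} - \frac{\theta^{2}}{2} + \frac{5 \log{\left(3 \theta^{2} + 5 \right)}}{6}; value = - \frac{5 \log{\left(\frac{23}{4} \right)}}{6} - 1 - \frac{\log{\left(\frac{23}{12} \right)}}{8} + \frac{9 \log{\left(\frac{47}{12} \right)}}{8} + \frac{5 \log{\left(\frac{47}{4} \right)}}{6}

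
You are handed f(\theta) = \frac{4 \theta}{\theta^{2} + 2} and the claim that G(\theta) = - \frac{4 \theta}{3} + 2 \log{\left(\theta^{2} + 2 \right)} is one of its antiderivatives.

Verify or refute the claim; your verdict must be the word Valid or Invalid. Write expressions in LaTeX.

d/d\theta[G] = \frac{- 4 \theta^{2} + 12 \theta - 8}{3 \theta^{2} + 6}
d/d\theta[G] - f(\theta) = - \frac{4}{3} != 0.

Invalid: d/d\theta[G] - f = - \frac{4}{3}, which is not 0.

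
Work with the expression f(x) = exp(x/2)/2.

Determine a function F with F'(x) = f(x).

Recover f(x) by differentiating a candidate F(x); any mismatch rules it out.
Check: d/dx[exp(x/2)] = exp(x/2)/2 = f(x).

An antiderivative is F(x) = exp(x/2).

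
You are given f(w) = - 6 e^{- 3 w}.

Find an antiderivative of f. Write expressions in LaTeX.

An antiderivative is F(w) = 2 e^{- 3 w}.

Any candidate F(w) must reproduce f(w) exactly when differentiated.
Check: d/dw[2 e^{- 3 w}] = - 6 e^{- 3 w} = f(w).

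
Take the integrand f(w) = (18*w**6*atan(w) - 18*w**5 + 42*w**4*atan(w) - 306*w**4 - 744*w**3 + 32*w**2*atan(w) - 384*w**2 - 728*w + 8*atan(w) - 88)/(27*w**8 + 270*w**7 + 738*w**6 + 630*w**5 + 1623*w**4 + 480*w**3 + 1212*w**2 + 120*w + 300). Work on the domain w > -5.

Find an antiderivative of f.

f has the shape u'v + uv' for u = 4/(3*(w + 5)) and v = -atan(w)/2 + 3/(3*w**2/2 + 1) — it is the derivative of the product u*v.
Check: d/dw[(-6*w**2*atan(w) - 4*atan(w) + 24)/(9*w**3 + 45*w**2 + 6*w + 30)] = (18*w**6*atan(w) - 18*w**5 + 42*w**4*atan(w) - 306*w**4 - 744*w**3 + 32*w**2*atan(w) - 384*w**2 - 728*w + 8*atan(w) - 88)/(27*w**8 + 270*w**7 + 738*w**6 + 630*w**5 + 1623*w**4 + 480*w**3 + 1212*w**2 + 120*w + 300) = f(w).

An antiderivative is F(w) = (-6*w**2*atan(w) - 4*atan(w) + 24)/(9*w**3 + 45*w**2 + 6*w + 30).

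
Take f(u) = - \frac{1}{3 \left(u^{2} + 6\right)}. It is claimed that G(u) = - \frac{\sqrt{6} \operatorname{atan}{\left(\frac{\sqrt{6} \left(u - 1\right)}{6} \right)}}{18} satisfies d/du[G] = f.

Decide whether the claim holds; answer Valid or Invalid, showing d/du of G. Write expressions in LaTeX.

d/du[G] = - \frac{1}{3 u^{2} - 6 u + 21}
d/du[G] - f(u) = \frac{1 - 2 u}{3 u^{4} - 6 u^{3} + 39 u^{2} - 36 u + 126} != 0.

Invalid: d/du[G] - f = \frac{1 - 2 u}{3 u^{4} - 6 u^{3} + 39 u^{2} - 36 u + 126}, which is not 0.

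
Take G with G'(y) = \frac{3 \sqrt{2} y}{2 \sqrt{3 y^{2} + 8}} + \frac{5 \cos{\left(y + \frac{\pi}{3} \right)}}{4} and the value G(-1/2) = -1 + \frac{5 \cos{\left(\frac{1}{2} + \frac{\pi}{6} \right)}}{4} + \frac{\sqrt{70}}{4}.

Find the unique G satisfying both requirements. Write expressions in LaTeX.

Integrate term by term and add the pieces.
A general antiderivative is \sqrt{\frac{3 y^{2}}{2} + 4} + \frac{5 \sin{\left(y + \frac{\pi}{3} \right)}}{4} + C.
The condition gives C = -1 + \frac{5 \cos{\left(\frac{1}{2} + \frac{\pi}{6} \right)}}{4} + \frac{\sqrt{70}}{4} - (\frac{5 \cos{\left(\frac{1}{2} + \frac{\pi}{6} \right)}}{4} + \frac{\sqrt{70}}{4}) = -1.
So G(y) = \frac{\sqrt{2} \left(4 \sqrt{3 y^{2} + 8} + 5 \sqrt{2} \sin{\left(y + \frac{\pi}{3} \right)} - 4 \sqrt{2}\right)}{8}.
Check: d/dy[\frac{\sqrt{2} \left(4 \sqrt{3 y^{2} + 8} + 5 \sqrt{2} \sin{\left(y + \frac{\pi}{3} \right)} - 4 \sqrt{2}\right)}{8}] = \frac{6 \sqrt{2} y + 5 \sqrt{3 y^{2} + 8} \cos{\left(y + \frac{\pi}{3} \right)}}{4 \sqrt{3 y^{2} + 8}}, which equals G'(y).

G(y) = \frac{\sqrt{2} \left(4 \sqrt{3 y^{2} + 8} + 5 \sqrt{2} \sin{\left(y + \frac{\pi}{3} \right)} - 4 \sqrt{2}\right)}{8}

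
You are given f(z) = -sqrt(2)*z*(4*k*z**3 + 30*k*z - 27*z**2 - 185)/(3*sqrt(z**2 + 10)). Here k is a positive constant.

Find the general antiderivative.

f has the shape u'v + uv' for u = 2*sqrt(z**2/2 + 5) and v = -k*z**3/3 + 3*z**2 + 5/3 — it is the derivative of the product u*v.
Check: d/dz[2*sqrt(z**2/2 + 5)*(-k*z**3/3 + 3*z**2 + 5/3)] = sqrt(2)*(-8*k*z**4 - 60*k*z**2 + 54*z**3 + 370*z)/(6*sqrt(z**2 + 10)), which equals f(z).

F(z) = 2*sqrt(z**2/2 + 5)*(-k*z**3/3 + 3*z**2 + 5/3) + C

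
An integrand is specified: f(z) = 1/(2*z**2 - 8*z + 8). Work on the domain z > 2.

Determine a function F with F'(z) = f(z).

An antiderivative is F(z) = -1/(2*(z - 2)).

A candidate is checked by its d/dz: the result must match f(z).
Check: d/dz[-1/(2*(z - 2))] = 1/(2*z**2 - 8*z + 8) = f(z).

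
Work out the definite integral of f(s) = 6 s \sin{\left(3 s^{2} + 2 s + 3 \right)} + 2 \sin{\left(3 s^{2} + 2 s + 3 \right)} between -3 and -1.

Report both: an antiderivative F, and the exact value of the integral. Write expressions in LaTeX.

Antiderivative: F(s) = - \cos{\left(3 s^{2} + 2 s + 3 \right)}; value = \cos{\left(24 \right)} - \cos{\left(4 \right)}

f matches the chain-rule pattern g'(h)*h' with inner function h(s) = 3 s^{2} + 2 s + 3; substituting u = h(s) collapses the integral.
F(s) = - \cos{\left(3 s^{2} + 2 s + 3 \right)} is an antiderivative of f.
Check: d/ds[- \cos{\left(3 s^{2} + 2 s + 3 \right)}] = 6 s \sin{\left(3 s^{2} + 2 s + 3 \right)} + 2 \sin{\left(3 s^{2} + 2 s + 3 \right)} = f(s).
F(-1) = - \cos{\left(4 \right)}; F(-3) = - \cos{\left(24 \right)}.
Integral = F(-1) - F(-3) = \cos{\left(24 \right)} - \cos{\left(4 \right)}.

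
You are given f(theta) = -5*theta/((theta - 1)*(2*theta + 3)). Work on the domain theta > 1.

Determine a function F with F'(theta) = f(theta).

The denominator factors as (theta - 1)*(2*theta + 3); partial fractions split f into directly integrable pieces: -3/(2*theta + 3) - 1/(theta - 1).
Check: d/dtheta[(-2*log(theta - 1) - 3*log(theta + 3/2))/2] = -5*theta/(2*theta**2 + theta - 3), which equals f(theta).

An antiderivative is F(theta) = (-2*log(theta - 1) - 3*log(theta + 3/2))/2.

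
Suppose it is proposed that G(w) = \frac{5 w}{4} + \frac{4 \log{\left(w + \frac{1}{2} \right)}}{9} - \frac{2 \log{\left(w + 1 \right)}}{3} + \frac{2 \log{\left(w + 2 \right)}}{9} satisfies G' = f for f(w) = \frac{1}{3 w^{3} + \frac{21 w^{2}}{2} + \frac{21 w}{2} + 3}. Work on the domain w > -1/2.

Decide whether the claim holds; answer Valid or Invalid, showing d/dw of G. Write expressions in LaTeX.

d/dw[G] = \frac{30 w^{3} + 105 w^{2} + 105 w + 38}{24 w^{3} + 84 w^{2} + 84 w + 24}
d/dw[G] - f(w) = \frac{5}{4} != 0.

Invalid: d/dw[G] - f = \frac{5}{4}, which is not 0.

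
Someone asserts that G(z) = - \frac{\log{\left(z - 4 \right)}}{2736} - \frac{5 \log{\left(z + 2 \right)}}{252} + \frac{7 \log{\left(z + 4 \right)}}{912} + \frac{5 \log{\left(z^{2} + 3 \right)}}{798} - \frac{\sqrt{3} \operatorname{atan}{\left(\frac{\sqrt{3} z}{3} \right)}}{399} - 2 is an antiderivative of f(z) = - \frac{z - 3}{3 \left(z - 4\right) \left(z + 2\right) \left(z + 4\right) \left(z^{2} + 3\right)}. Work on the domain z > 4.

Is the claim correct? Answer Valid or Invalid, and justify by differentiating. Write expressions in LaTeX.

d/dz[G] = \frac{3 - z}{3 z^{5} + 6 z^{4} - 39 z^{3} - 78 z^{2} - 144 z - 288}
This equals f(z) exactly, so the claim holds.

Valid - differentiating G returns exactly f.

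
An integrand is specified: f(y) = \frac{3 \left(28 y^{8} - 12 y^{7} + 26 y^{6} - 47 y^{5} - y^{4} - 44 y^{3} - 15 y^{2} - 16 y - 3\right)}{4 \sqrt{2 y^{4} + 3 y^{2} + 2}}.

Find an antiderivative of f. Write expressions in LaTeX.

Recognize the product-rule pattern: f = u'v + uv' with u = - \frac{3 \sqrt{2 y^{4} + 3 y^{2} + 2}}{2}, v = - y^{5} + \frac{y^{4}}{2} + \frac{y^{3}}{2} + 2 y^{2} + \frac{3 y}{4}, so integration by parts undoes it.
Check: d/dy[\frac{3 y^{5} \sqrt{2 y^{4} + 3 y^{2} + 2}}{2} - \frac{3 y^{4} \sqrt{2 y^{4} + 3 y^{2} + 2}}{4} - \frac{3 y^{3} \sqrt{2 y^{4} + 3 y^{2} + 2}}{4} - 3 y^{2} \sqrt{2 y^{4} + 3 y^{2} + 2} - \frac{9 y \sqrt{2 y^{4} + 3 y^{2} + 2}}{8}] = \frac{84 y^{8} - 36 y^{7} + 78 y^{6} - 141 y^{5} - 3 y^{4} - 132 y^{3} - 45 y^{2} - 48 y - 9}{4 \sqrt{2 y^{4} + 3 y^{2} + 2}}, which equals f(y).

An antiderivative is F(y) = \frac{3 y^{5} \sqrt{2 y^{4} + 3 y^{2} + 2}}{2} - \frac{3 y^{4} \sqrt{2 y^{4} + 3 y^{2} + 2}}{4} - \frac{3 y^{3} \sqrt{2 y^{4} + 3 y^{2} + 2}}{4} - 3 y^{2} \sqrt{2 y^{4} + 3 y^{2} + 2} - \frac{9 y \sqrt{2 y^{4} + 3 y^{2} + 2}}{8}.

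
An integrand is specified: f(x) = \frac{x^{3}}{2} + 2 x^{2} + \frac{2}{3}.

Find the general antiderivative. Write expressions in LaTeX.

F(x) = \frac{x^{4}}{8} + \frac{2 x^{3}}{3} + \frac{2 x}{3} + C

The integrand splits into summands that can be handled one at a time.
Check: d/dx[\frac{x^{4}}{8} + \frac{2 x^{3}}{3} + \frac{2 x}{3}] = \frac{x^{3}}{2} + 2 x^{2} + \frac{2}{3} = f(x).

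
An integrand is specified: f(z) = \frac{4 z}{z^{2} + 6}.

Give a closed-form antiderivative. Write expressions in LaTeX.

The substitution u = z^{2} + 6 works: f is exactly (dF/du)*(du/dz) for that inner function.
Check: d/dz[2 \log{\left(z^{2} + 6 \right)}] = \frac{4 z}{z^{2} + 6} = f(z).

An antiderivative is F(z) = 2 \log{\left(z^{2} + 6 \right)}.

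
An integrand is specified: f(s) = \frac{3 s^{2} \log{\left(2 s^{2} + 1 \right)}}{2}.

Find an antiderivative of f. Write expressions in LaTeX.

An antiderivative is F(s) = \frac{6 s^{3} \log{\left(2 s^{2} + 1 \right)} - 4 s^{3} + 6 s - 3 \sqrt{2} \operatorname{atan}{\left(\sqrt{2} s \right)}}{12}.

Since d/ds undoes antidifferentiation here, F'(s) = f(s) is required of F(s).
Check: d/ds[\frac{6 s^{3} \log{\left(2 s^{2} + 1 \right)} - 4 s^{3} + 6 s - 3 \sqrt{2} \operatorname{atan}{\left(\sqrt{2} s \right)}}{12}] = \frac{3 s^{2} \log{\left(2 s^{2} + 1 \right)}}{2} = f(s).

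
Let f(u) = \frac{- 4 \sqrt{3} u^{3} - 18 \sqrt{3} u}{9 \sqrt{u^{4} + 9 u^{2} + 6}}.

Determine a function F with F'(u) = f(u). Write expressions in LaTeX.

An antiderivative is F(u) = - \frac{2 \sqrt{3} \sqrt{u^{4} + 9 u^{2} + 6}}{9}.

f matches the chain-rule pattern g'(h)*h' with inner function h(u) = \frac{u^{4}}{3} + 3 u^{2} + 2; substituting w = h(u) collapses the integral.
Check: d/du[- \frac{2 \sqrt{3} \sqrt{u^{4} + 9 u^{2} + 6}}{9}] = \frac{- 4 \sqrt{3} u^{3} - 18 \sqrt{3} u}{9 \sqrt{u^{4} + 9 u^{2} + 6}} = f(u).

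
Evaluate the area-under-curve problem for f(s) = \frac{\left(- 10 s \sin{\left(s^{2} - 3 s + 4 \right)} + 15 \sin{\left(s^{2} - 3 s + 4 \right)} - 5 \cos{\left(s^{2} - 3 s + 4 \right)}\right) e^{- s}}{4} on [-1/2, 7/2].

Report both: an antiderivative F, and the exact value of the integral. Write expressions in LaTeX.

Antiderivative: F(s) = \frac{5 e^{- s} \cos{\left(s^{2} - 3 s + 4 \right)}}{4}; value = - \frac{5 e^{\frac{1}{2}} \cos{\left(\frac{23}{4} \right)}}{4} + \frac{5 \cos{\left(\frac{23}{4} \right)}}{4 e^{\frac{7}{2}}}

f has the shape u'v + uv' for u = \frac{5 \cos{\left(s^{2} - 3 s + 4 \right)}}{4} and v = e^{- s} — it is the derivative of the product u*v.
F(s) = \frac{5 e^{- s} \cos{\left(s^{2} - 3 s + 4 \right)}}{4} is an antiderivative of f.
Check: d/ds[\frac{5 e^{- s} \cos{\left(s^{2} - 3 s + 4 \right)}}{4}] = \frac{\left(- 10 s \sin{\left(s^{2} - 3 s + 4 \right)} + 15 \sin{\left(s^{2} - 3 s + 4 \right)} - 5 \cos{\left(s^{2} - 3 s + 4 \right)}\right) e^{- s}}{4} = f(s).
F(7/2) = \frac{5 \cos{\left(\frac{23}{4} \right)}}{4 e^{\frac{7}{2}}}; F(-1/2) = \frac{5 e^{\frac{1}{2}} \cos{\left(\frac{23}{4} \right)}}{4}.
Integral = F(7/2) - F(-1/2) = - \frac{5 e^{\frac{1}{2}} \cos{\left(\frac{23}{4} \right)}}{4} + \frac{5 \cos{\left(\frac{23}{4} \right)}}{4 e^{\frac{7}{2}}}.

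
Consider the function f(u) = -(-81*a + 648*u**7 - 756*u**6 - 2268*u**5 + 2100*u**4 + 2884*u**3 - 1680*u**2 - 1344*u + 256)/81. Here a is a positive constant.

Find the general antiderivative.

A candidate is checked by its d/du: the result must match f(u).
Check: d/du[a*u - (u**2 - u/3 - 4/3)**4] = a - 8*u**7 + 28*u**6/3 + 28*u**5 - 700*u**4/27 - 2884*u**3/81 + 560*u**2/27 + 448*u/27 - 256/81, which equals f(u).

F(u) = a*u - (u**2 - u/3 - 4/3)**4 + C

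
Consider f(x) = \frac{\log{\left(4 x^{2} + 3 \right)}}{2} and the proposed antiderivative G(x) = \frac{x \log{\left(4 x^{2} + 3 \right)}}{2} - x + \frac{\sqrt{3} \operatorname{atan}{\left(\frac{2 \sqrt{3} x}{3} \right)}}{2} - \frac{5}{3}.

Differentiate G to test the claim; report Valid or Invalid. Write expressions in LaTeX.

Valid. The derivative of G reproduces f.

d/dx[G] = \frac{\log{\left(4 x^{2} + 3 \right)}}{2}
This equals f(x) exactly, so the claim holds.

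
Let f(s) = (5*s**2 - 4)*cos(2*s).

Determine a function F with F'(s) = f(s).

A first test for any F(s): its s-derivative must equal f(s) identically.
Check: d/ds[5*s**2*sin(2*s)/2 + 5*s*cos(2*s)/2 - 13*sin(2*s)/4] = 5*s**2*cos(2*s) - 4*cos(2*s), which equals f(s).

An antiderivative is F(s) = 5*s**2*sin(2*s)/2 + 5*s*cos(2*s)/2 - 13*sin(2*s)/4.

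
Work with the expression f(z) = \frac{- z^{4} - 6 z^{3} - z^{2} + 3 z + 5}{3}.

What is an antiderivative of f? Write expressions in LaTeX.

A candidate is checked by its d/dz: the result must match f(z).
Check: d/dz[- \frac{z^{5}}{15} - \frac{z^{4}}{2} - \frac{z^{3}}{9} + \frac{z^{2}}{2} + \frac{5 z}{3}] = - \frac{z^{4}}{3} - 2 z^{3} - \frac{z^{2}}{3} + z + \frac{5}{3}, which equals f(z).

An antiderivative is F(z) = - \frac{z^{5}}{15} - \frac{z^{4}}{2} - \frac{z^{3}}{9} + \frac{z^{2}}{2} + \frac{5 z}{3}.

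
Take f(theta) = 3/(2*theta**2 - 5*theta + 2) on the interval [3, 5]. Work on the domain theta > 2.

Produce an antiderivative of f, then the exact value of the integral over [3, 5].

Factor the denominator ((theta - 2)*(2*theta - 1)) and decompose: f = -2/(2*theta - 1) + 1/(theta - 2); each piece integrates to a log, atan, or power term.
F(theta) = log(theta - 2) - log(theta - 1/2) is an antiderivative of f.
Check: d/dtheta[log(theta - 2) - log(theta - 1/2)] = 3/(2*theta**2 - 5*theta + 2) = f(theta).
F(5) = -log(9/2) + log(3); F(3) = -log(5/2).
Integral = F(5) - F(3) = -log(9/2) + log(5/2) + log(3).

Antiderivative: F(theta) = log(theta - 2) - log(theta - 1/2); value = -log(9/2) + log(5/2) + log(3)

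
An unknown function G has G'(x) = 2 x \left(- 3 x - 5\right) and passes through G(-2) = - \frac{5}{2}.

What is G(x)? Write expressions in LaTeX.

G(x) = - 2 x^{3} - 5 x^{2} + \frac{3}{2}

For G(x) to be correct, d/dx[G] must agree with the stated G'(x) identically.
A general antiderivative is - 2 x^{3} - 5 x^{2} + 1 + C.
The condition gives C = - \frac{5}{2} - (-3) = \frac{1}{2}.
So G(x) = - 2 x^{3} - 5 x^{2} + \frac{3}{2}.
Check: d/dx[- 2 x^{3} - 5 x^{2} + \frac{3}{2}] = - 6 x^{2} - 10 x, which equals G'(x).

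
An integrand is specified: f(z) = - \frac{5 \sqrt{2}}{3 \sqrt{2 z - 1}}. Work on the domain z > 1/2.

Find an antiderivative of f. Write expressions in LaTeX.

An antiderivative is F(z) = - \frac{5 \sqrt{4 z - 2}}{3}.

Any candidate F(z) must reproduce f(z) exactly when differentiated.
Check: d/dz[- \frac{5 \sqrt{4 z - 2}}{3}] = - \frac{5 \sqrt{2}}{3 \sqrt{2 z - 1}} = f(z).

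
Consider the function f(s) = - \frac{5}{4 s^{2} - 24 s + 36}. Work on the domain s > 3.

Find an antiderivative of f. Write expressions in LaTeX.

Since d/ds undoes antidifferentiation here, F'(s) = f(s) is required of F(s).
Check: d/ds[\frac{5}{4 s - 12}] = - \frac{5}{4 s^{2} - 24 s + 36} = f(s).

An antiderivative is F(s) = \frac{5}{4 s - 12}.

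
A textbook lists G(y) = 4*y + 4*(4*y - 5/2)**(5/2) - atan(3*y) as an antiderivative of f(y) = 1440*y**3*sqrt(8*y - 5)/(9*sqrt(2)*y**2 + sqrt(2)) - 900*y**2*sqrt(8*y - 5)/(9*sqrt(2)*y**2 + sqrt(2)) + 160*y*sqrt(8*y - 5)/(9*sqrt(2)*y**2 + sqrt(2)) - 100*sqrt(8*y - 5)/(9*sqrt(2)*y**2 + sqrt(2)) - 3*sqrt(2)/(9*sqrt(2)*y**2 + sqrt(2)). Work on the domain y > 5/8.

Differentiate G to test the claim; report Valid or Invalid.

d/dy[G] = (1440*y**3*sqrt(8*y - 5) - 900*y**2*sqrt(8*y - 5) + 36*sqrt(2)*y**2 + 160*y*sqrt(8*y - 5) - 100*sqrt(8*y - 5) + sqrt(2))/(9*sqrt(2)*y**2 + sqrt(2))
d/dy[G] - f(y) = 4 != 0.

Invalid: d/dy[G] - f = 4, which is not 0.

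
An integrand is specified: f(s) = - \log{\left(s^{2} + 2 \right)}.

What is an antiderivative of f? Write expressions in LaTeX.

An antiderivative F(s) passes only if d/ds[F] lands on f(s) exactly.
Check: d/ds[- s \log{\left(s^{2} + 2 \right)} + 2 s - 2 \sqrt{2} \operatorname{atan}{\left(\frac{\sqrt{2} s}{2} \right)}] = - \log{\left(s^{2} + 2 \right)} = f(s).

An antiderivative is F(s) = - s \log{\left(s^{2} + 2 \right)} + 2 s - 2 \sqrt{2} \operatorname{atan}{\left(\frac{\sqrt{2} s}{2} \right)}.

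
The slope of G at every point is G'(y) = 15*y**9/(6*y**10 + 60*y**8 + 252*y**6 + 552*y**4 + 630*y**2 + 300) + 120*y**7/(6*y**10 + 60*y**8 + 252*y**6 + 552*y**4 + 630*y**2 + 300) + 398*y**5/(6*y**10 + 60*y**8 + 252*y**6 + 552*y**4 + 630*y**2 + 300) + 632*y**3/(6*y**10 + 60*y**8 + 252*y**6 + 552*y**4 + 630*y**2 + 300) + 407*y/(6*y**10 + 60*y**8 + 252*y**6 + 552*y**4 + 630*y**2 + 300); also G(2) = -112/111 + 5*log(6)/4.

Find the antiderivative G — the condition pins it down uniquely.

G(y) = (15*y**4*log(y**2 + 2) - 12*y**4 + 60*y**2*log(y**2 + 2) - 48*y**2 + 75*log(y**2 + 2) - 64)/(12*(y**4 + 4*y**2 + 5))

The integrand splits into summands that can be handled one at a time.
A general antiderivative is 5*log(y**2 + 2)/4 - 1/(3*(y**4 + 4*y**2 + 5)) + C.
The condition gives C = -112/111 + 5*log(6)/4 - (-1/111 + 5*log(6)/4) = -1.
So G(y) = (15*y**4*log(y**2 + 2) - 12*y**4 + 60*y**2*log(y**2 + 2) - 48*y**2 + 75*log(y**2 + 2) - 64)/(12*(y**4 + 4*y**2 + 5)).
Check: d/dy[(15*y**4*log(y**2 + 2) - 12*y**4 + 60*y**2*log(y**2 + 2) - 48*y**2 + 75*log(y**2 + 2) - 64)/(12*(y**4 + 4*y**2 + 5))] = (15*y**9 + 120*y**7 + 398*y**5 + 632*y**3 + 407*y)/(6*y**10 + 60*y**8 + 252*y**6 + 552*y**4 + 630*y**2 + 300), which equals G'(y).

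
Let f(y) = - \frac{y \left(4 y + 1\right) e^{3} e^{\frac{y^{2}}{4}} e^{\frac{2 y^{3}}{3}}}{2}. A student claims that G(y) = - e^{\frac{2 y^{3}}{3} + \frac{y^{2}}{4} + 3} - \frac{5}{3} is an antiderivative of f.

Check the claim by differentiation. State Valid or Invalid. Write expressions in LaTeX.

d/dy[G] = - 2 y^{2} e^{3} e^{\frac{y^{2}}{4}} e^{\frac{2 y^{3}}{3}} - \frac{y e^{3} e^{\frac{y^{2}}{4}} e^{\frac{2 y^{3}}{3}}}{2}
This equals f(y) exactly, so the claim holds.

Valid - differentiating G returns exactly f.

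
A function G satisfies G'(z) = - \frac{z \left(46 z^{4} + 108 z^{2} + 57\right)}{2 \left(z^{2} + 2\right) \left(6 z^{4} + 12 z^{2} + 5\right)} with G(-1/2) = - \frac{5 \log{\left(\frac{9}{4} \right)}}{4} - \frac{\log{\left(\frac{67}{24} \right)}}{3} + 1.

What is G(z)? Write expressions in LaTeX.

Differentiate the proposed G(z) back; it has to land on the given G'(z).
A general antiderivative is - \frac{5 \log{\left(z^{2} + 2 \right)}}{4} - \frac{\log{\left(2 z^{4} + 4 z^{2} + \frac{5}{3} \right)}}{3} + C.
The condition gives C = - \frac{5 \log{\left(\frac{9}{4} \right)}}{4} - \frac{\log{\left(\frac{67}{24} \right)}}{3} + 1 - (- \frac{5 \log{\left(\frac{9}{4} \right)}}{4} - \frac{\log{\left(\frac{67}{24} \right)}}{3}) = 1.
So G(z) = - \frac{5 \log{\left(z^{2} + 2 \right)}}{4} - \frac{\log{\left(2 z^{4} + 4 z^{2} + \frac{5}{3} \right)}}{3} + 1.
Check: d/dz[- \frac{5 \log{\left(z^{2} + 2 \right)}}{4} - \frac{\log{\left(2 z^{4} + 4 z^{2} + \frac{5}{3} \right)}}{3} + 1] = \frac{- 46 z^{5} - 108 z^{3} - 57 z}{12 z^{6} + 48 z^{4} + 58 z^{2} + 20}, which equals G'(z).

G(z) = - \frac{5 \log{\left(z^{2} + 2 \right)}}{4} - \frac{\log{\left(2 z^{4} + 4 z^{2} + \frac{5}{3} \right)}}{3} + 1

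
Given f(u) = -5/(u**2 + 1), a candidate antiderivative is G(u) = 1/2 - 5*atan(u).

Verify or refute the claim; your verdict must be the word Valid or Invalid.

d/du[G] = -5/(u**2 + 1)
This equals f(u) exactly, so the claim holds.

Valid: G'(u) = f(u).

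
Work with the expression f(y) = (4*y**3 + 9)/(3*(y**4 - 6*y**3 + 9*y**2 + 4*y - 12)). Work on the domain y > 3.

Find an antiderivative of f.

An antiderivative is F(y) = (1053*y*log(y - 3) - 904*y*log(y - 2) - 5*y*log(y + 1) - 2106*log(y - 3) + 1808*log(y - 2) + 10*log(y + 1) + 492)/(108*y - 216).

The denominator factors as 3*(y - 3)*(y - 2)**2*(y + 1); partial fractions split f into directly integrable pieces: -5/(108*(y + 1)) - 226/(27*(y - 2)) - 41/(9*(y - 2)**2) + 39/(4*(y - 3)).
Check: d/dy[(1053*y*log(y - 3) - 904*y*log(y - 2) - 5*y*log(y + 1) - 2106*log(y - 3) + 1808*log(y - 2) + 10*log(y + 1) + 492)/(108*y - 216)] = (4*y**3 + 9)/(3*y**4 - 18*y**3 + 27*y**2 + 12*y - 36), which equals f(y).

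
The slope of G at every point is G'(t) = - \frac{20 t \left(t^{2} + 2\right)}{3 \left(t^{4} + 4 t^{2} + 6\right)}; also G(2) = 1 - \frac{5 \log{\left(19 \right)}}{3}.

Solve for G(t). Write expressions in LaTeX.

The substitution u = \frac{t^{4}}{2} + 2 t^{2} + 3 works: G'(t) is exactly (dG/du)*(du/dt) for that inner function.
A general antiderivative is - \frac{5 \log{\left(\frac{t^{4}}{2} + 2 t^{2} + 3 \right)}}{3} + C.
The condition gives C = 1 - \frac{5 \log{\left(19 \right)}}{3} - (- \frac{5 \log{\left(19 \right)}}{3}) = 1.
So G(t) = 1 - \frac{5 \log{\left(\frac{t^{4}}{2} + 2 t^{2} + 3 \right)}}{3}.
Check: d/dt[1 - \frac{5 \log{\left(\frac{t^{4}}{2} + 2 t^{2} + 3 \right)}}{3}] = \frac{- 20 t^{3} - 40 t}{3 t^{4} + 12 t^{2} + 18}, which equals G'(t).

G(t) = 1 - \frac{5 \log{\left(\frac{t^{4}}{2} + 2 t^{2} + 3 \right)}}{3}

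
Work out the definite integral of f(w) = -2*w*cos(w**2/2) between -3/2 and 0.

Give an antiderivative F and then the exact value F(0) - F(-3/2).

Antiderivative: F(w) = -2*sin(w**2/2); value = 2*sin(9/8)

The substitution u = w**2/2 works: f is exactly (dF/du)*(du/dw) for that inner function.
F(w) = -2*sin(w**2/2) is an antiderivative of f.
Check: d/dw[-2*sin(w**2/2)] = -2*w*cos(w**2/2) = f(w).
F(0) = 0; F(-3/2) = -2*sin(9/8).
Integral = F(0) - F(-3/2) = 2*sin(9/8).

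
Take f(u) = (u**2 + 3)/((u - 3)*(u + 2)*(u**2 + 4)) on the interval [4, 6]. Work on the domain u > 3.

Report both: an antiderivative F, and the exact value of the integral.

Antiderivative: F(u) = 12*log(u - 3)/65 - 7*log(u + 2)/40 - log(u**2 + 4)/208 + 5*atan(u/2)/104; value = -7*log(8)/40 - 5*atan(2)/104 - log(40)/208 + log(20)/208 + 5*atan(3)/104 + 12*log(3)/65 + 7*log(6)/40

Factor the denominator ((u - 3)*(u + 2)*(u**2 + 4)) and decompose: f = -(u - 10)/(104*(u**2 + 4)) - 7/(40*(u + 2)) + 12/(65*(u - 3)); each piece integrates to a log, atan, or power term.
F(u) = 12*log(u - 3)/65 - 7*log(u + 2)/40 - log(u**2 + 4)/208 + 5*atan(u/2)/104 is an antiderivative of f.
Check: d/du[12*log(u - 3)/65 - 7*log(u + 2)/40 - log(u**2 + 4)/208 + 5*atan(u/2)/104] = (u**2 + 3)/(u**4 - u**3 - 2*u**2 - 4*u - 24), which equals f(u).
F(6) = -7*log(8)/40 - log(40)/208 + 5*atan(3)/104 + 12*log(3)/65; F(4) = -7*log(6)/40 - log(20)/208 + 5*atan(2)/104.
Integral = F(6) - F(4) = -7*log(8)/40 - 5*atan(2)/104 - log(40)/208 + log(20)/208 + 5*atan(3)/104 + 12*log(3)/65 + 7*log(6)/40.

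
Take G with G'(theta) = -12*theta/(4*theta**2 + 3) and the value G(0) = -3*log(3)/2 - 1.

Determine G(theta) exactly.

G(theta) = (-3*log(4*theta**2 + 3) - 2)/2

The substitution u = 4*theta**2 + 3 works: G'(theta) is exactly (dG/du)*(du/dtheta) for that inner function.
A general antiderivative is -3*log(4*theta**2 + 3)/2 + C.
The condition gives C = -3*log(3)/2 - 1 - (-3*log(3)/2) = -1.
So G(theta) = (-3*log(4*theta**2 + 3) - 2)/2.
Check: d/dtheta[(-3*log(4*theta**2 + 3) - 2)/2] = -12*theta/(4*theta**2 + 3) = G'(theta).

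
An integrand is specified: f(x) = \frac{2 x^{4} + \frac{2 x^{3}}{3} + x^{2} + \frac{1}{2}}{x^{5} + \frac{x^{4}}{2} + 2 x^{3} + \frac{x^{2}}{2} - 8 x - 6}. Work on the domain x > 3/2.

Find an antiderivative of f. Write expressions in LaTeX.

An antiderivative is F(x) = \frac{1452 \left(x + 1\right) \log{\left(x - \frac{3}{2} \right)} + 1720 \left(x + 1\right) \log{\left(x + 1 \right)} + 2164 \left(x + 1\right) \log{\left(x^{2} + 4 \right)} - 429 \left(x + 1\right) \operatorname{atan}{\left(\frac{x}{2} \right)} + 850}{3750 \left(x + 1\right)}.

Factor the denominator (3 \left(x + 1\right)^{2} \left(2 x - 3\right) \left(x^{2} + 4\right)) and decompose: f = \frac{2164 x - 429}{1875 \left(x^{2} + 4\right)} + \frac{484}{625 \left(2 x - 3\right)} + \frac{172}{375 \left(x + 1\right)} - \frac{17}{75 \left(x + 1\right)^{2}}; each piece integrates to a log, atan, or power term.
Check: d/dx[\frac{1452 \left(x + 1\right) \log{\left(x - \frac{3}{2} \right)} + 1720 \left(x + 1\right) \log{\left(x + 1 \right)} + 2164 \left(x + 1\right) \log{\left(x^{2} + 4 \right)} - 429 \left(x + 1\right) \operatorname{atan}{\left(\frac{x}{2} \right)} + 850}{3750 \left(x + 1\right)}] = \frac{12 x^{4} + 4 x^{3} + 6 x^{2} + 3}{6 x^{5} + 3 x^{4} + 12 x^{3} + 3 x^{2} - 48 x - 36}, which equals f(x).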